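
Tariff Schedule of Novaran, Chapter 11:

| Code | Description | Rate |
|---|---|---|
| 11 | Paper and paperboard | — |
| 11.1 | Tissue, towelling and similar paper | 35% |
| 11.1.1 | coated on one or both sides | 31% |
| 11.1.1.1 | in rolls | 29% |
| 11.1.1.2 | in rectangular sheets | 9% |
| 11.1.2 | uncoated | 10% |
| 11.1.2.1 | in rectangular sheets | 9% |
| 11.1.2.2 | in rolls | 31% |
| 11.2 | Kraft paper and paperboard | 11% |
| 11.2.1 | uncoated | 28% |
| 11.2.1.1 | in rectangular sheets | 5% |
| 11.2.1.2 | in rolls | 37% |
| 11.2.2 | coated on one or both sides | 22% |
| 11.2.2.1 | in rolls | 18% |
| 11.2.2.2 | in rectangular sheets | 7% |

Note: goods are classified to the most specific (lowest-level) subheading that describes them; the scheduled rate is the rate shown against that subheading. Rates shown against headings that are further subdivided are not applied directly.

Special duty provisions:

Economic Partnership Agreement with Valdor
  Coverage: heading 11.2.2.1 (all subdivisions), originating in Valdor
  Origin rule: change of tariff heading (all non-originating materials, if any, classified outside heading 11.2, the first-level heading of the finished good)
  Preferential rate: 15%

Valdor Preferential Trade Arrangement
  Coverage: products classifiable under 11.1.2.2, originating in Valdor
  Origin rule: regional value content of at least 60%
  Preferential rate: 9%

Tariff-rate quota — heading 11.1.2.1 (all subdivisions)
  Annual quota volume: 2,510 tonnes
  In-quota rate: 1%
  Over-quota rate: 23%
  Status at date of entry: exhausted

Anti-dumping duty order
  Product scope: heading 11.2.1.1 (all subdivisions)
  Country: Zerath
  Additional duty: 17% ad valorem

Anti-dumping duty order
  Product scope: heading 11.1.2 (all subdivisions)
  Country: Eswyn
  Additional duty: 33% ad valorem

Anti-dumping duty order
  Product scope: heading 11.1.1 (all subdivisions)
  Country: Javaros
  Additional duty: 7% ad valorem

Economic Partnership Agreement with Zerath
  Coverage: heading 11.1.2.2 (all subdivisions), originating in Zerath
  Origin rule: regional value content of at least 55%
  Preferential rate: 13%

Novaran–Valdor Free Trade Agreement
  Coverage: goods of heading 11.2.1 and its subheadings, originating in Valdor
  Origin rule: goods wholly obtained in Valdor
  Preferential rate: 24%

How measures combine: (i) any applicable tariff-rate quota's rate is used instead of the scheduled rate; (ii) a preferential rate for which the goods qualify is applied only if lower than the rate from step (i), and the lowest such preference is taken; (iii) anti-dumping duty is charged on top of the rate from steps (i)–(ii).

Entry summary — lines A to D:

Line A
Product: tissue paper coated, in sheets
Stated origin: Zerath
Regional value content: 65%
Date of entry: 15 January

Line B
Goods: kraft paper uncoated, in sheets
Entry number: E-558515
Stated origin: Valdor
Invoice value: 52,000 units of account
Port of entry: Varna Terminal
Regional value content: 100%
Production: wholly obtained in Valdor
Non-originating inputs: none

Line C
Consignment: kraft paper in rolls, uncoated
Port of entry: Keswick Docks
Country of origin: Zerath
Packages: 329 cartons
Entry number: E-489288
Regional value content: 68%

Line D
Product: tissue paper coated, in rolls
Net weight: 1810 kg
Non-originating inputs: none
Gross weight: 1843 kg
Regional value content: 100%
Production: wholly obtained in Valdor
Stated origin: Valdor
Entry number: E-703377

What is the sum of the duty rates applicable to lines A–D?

80%

Line A: tissue paper → 11.1; coated → 11.1.1; in sheets → 11.1.1.2. Scheduled 9%. Zerath agreement on 11.1.2.2: 11.1.1.2 not covered. → 9%.
Line B: kraft paper → 11.2; uncoated → 11.2.1; in sheets → 11.2.1.1. Scheduled 5%. Valdor agreement on 11.2.2.1: 11.2.1.1 not covered; Valdor agreement on 11.1.2.2: 11.2.1.1 not covered; Valdor agreement on 11.2.1: wholly obtained → 24% available; preference 24% not lower than 5% → no reduction. → 5%.
Line C: kraft paper → 11.2; uncoated → 11.2.1; in rolls → 11.2.1.2. Scheduled 37%. Zerath agreement on 11.1.2.2: 11.2.1.2 not covered. → 37%.
Line D: tissue paper → 11.1; coated → 11.1.1; in rolls → 11.1.1.1. Scheduled 29%. Valdor agreement on 11.2.2.1: 11.1.1.1 not covered; Valdor agreement on 11.1.2.2: 11.1.1.1 not covered; Valdor agreement on 11.2.1: 11.1.1.1 not covered. → 29%.
Sum: 9% + 5% + 37% + 29% = 80%.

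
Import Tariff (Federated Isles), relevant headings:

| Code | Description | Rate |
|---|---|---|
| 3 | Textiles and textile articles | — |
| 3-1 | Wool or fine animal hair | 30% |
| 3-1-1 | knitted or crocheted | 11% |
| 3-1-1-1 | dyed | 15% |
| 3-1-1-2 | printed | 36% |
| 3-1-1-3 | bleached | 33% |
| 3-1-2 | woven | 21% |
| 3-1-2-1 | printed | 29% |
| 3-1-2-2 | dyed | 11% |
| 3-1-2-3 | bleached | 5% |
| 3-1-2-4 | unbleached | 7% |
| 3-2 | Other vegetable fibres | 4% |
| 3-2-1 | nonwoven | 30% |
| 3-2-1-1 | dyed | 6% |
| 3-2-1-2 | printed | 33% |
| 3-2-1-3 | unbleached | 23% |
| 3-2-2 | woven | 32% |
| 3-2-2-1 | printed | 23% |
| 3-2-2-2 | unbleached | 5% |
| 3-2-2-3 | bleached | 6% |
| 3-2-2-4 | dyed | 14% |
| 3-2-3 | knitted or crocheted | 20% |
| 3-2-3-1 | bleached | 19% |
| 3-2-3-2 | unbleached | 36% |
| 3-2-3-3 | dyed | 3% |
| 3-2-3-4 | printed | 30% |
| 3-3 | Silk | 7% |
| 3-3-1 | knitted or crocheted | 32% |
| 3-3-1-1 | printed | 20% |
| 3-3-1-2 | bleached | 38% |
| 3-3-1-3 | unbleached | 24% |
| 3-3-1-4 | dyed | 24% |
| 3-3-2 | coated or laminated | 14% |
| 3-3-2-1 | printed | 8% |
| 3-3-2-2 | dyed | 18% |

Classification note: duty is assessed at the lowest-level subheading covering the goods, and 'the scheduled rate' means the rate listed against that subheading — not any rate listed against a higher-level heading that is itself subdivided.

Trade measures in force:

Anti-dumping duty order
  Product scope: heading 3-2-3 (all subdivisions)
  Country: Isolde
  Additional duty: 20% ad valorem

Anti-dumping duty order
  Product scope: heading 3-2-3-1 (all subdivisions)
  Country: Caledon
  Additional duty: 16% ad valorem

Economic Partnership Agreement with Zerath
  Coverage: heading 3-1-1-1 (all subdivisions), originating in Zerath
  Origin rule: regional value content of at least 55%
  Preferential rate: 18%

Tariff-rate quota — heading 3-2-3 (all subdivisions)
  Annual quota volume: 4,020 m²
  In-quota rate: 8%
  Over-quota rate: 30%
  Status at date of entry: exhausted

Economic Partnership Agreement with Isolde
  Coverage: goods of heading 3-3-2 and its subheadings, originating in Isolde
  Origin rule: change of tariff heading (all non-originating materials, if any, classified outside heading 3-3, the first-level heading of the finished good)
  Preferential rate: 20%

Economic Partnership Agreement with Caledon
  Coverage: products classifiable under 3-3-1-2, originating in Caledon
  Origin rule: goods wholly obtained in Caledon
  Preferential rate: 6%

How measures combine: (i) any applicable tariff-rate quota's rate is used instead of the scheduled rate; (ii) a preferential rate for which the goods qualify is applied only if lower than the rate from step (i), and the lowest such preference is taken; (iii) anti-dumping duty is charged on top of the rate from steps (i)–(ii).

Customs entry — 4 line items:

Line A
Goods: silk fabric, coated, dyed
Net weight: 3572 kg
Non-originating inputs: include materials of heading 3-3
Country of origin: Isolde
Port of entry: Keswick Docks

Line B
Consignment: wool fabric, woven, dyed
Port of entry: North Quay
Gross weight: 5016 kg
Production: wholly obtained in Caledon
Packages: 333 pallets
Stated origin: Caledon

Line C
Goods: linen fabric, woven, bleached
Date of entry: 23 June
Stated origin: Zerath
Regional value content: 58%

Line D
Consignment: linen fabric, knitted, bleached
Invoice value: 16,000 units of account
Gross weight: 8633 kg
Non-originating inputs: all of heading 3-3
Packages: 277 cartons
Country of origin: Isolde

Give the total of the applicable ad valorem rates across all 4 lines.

85%

Line A: silk → 3-3; coated → 3-3-2; dyed → 3-3-2-2. Scheduled 18%. Isolde agreement on 3-3-2: CTH not met. → 18%.
Line B: wool → 3-1; woven → 3-1-2; dyed → 3-1-2-2. Scheduled 11%. Caledon agreement on 3-3-1-2: 3-1-2-2 not covered. → 11%.
Line C: linen → 3-2; woven → 3-2-2; bleached → 3-2-2-3. Scheduled 6%. Zerath agreement on 3-1-1-1: 3-2-2-3 not covered. → 6%.
Line D: linen → 3-2; knitted → 3-2-3; bleached → 3-2-3-1. Scheduled 19%. quota on 3-2-3 exhausted → over-quota 30%; Isolde agreement on 3-3-2: 3-2-3-1 not covered; anti-dumping (Isolde, 3-2-3): +20%; total 30% + 20% = 50%. → 50%.
Sum: 18% + 11% + 6% + 50% = 85%.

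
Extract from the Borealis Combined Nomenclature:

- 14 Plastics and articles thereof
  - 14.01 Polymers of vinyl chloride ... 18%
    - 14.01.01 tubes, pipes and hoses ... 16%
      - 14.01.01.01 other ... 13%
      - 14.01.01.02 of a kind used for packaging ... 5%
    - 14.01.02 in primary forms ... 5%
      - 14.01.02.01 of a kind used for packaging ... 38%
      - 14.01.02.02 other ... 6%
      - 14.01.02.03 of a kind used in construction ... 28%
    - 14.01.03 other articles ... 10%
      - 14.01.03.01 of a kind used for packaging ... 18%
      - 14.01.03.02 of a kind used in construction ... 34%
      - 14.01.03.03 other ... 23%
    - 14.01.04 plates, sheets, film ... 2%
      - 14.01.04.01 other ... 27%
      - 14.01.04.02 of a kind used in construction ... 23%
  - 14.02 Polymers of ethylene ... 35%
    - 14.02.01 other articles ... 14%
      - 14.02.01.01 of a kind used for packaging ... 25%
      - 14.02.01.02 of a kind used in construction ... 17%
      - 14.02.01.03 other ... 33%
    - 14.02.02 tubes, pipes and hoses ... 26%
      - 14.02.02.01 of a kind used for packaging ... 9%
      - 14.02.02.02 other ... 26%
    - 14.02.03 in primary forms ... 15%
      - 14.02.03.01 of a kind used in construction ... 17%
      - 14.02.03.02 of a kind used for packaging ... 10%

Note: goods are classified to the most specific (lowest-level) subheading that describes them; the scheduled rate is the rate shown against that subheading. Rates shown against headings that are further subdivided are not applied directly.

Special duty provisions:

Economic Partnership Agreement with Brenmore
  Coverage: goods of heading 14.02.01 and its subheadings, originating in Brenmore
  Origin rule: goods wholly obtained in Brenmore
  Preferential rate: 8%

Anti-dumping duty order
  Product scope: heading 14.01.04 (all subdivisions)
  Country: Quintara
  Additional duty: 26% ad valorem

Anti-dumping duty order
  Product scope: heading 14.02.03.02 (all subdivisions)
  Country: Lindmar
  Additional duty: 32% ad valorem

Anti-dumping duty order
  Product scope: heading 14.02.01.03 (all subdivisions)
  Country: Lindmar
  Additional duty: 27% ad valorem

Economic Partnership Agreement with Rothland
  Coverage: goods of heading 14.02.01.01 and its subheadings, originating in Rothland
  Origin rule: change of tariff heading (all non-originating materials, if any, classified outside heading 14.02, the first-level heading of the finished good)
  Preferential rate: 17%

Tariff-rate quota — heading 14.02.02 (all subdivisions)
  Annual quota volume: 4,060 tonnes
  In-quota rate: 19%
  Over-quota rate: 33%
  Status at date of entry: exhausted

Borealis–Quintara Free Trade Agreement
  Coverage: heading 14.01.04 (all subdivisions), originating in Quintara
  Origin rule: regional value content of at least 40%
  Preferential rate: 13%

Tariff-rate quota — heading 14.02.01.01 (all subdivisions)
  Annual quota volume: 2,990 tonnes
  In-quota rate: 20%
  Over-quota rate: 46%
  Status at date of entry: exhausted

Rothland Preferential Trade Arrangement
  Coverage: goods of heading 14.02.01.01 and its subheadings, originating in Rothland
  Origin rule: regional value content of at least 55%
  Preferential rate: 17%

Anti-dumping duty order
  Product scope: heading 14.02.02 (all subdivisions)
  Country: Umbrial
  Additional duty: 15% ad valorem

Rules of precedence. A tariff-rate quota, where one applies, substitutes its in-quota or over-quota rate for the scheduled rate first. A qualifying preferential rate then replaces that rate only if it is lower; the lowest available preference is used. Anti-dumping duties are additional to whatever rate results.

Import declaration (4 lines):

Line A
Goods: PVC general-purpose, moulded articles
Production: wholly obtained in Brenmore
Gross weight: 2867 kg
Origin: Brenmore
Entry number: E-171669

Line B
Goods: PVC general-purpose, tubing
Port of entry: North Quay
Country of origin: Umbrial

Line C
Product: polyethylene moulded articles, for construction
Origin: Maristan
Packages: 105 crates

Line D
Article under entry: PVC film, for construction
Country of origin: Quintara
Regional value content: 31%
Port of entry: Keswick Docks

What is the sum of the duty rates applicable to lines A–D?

102%

Line A: PVC → 14.01; moulded articles → 14.01.03; general-purpose → 14.01.03.03. Scheduled 23%. Brenmore agreement on 14.02.01: 14.01.03.03 not covered. → 23%.
Line B: PVC → 14.01; tubing → 14.01.01; general-purpose → 14.01.01.01. Scheduled 13%. No special measure applies. → 13%.
Line C: polyethylene → 14.02; moulded articles → 14.02.01; for construction → 14.02.01.02. Scheduled 17%. No special measure applies. → 17%.
Line D: PVC → 14.01; film → 14.01.04; for construction → 14.01.04.02. Scheduled 23%. Quintara agreement on 14.01.04: RVC < 40%; anti-dumping (Quintara, 14.01.04): +26%; total 23% + 26% = 49%. → 49%.
Sum: 23% + 13% + 17% + 49% = 102%.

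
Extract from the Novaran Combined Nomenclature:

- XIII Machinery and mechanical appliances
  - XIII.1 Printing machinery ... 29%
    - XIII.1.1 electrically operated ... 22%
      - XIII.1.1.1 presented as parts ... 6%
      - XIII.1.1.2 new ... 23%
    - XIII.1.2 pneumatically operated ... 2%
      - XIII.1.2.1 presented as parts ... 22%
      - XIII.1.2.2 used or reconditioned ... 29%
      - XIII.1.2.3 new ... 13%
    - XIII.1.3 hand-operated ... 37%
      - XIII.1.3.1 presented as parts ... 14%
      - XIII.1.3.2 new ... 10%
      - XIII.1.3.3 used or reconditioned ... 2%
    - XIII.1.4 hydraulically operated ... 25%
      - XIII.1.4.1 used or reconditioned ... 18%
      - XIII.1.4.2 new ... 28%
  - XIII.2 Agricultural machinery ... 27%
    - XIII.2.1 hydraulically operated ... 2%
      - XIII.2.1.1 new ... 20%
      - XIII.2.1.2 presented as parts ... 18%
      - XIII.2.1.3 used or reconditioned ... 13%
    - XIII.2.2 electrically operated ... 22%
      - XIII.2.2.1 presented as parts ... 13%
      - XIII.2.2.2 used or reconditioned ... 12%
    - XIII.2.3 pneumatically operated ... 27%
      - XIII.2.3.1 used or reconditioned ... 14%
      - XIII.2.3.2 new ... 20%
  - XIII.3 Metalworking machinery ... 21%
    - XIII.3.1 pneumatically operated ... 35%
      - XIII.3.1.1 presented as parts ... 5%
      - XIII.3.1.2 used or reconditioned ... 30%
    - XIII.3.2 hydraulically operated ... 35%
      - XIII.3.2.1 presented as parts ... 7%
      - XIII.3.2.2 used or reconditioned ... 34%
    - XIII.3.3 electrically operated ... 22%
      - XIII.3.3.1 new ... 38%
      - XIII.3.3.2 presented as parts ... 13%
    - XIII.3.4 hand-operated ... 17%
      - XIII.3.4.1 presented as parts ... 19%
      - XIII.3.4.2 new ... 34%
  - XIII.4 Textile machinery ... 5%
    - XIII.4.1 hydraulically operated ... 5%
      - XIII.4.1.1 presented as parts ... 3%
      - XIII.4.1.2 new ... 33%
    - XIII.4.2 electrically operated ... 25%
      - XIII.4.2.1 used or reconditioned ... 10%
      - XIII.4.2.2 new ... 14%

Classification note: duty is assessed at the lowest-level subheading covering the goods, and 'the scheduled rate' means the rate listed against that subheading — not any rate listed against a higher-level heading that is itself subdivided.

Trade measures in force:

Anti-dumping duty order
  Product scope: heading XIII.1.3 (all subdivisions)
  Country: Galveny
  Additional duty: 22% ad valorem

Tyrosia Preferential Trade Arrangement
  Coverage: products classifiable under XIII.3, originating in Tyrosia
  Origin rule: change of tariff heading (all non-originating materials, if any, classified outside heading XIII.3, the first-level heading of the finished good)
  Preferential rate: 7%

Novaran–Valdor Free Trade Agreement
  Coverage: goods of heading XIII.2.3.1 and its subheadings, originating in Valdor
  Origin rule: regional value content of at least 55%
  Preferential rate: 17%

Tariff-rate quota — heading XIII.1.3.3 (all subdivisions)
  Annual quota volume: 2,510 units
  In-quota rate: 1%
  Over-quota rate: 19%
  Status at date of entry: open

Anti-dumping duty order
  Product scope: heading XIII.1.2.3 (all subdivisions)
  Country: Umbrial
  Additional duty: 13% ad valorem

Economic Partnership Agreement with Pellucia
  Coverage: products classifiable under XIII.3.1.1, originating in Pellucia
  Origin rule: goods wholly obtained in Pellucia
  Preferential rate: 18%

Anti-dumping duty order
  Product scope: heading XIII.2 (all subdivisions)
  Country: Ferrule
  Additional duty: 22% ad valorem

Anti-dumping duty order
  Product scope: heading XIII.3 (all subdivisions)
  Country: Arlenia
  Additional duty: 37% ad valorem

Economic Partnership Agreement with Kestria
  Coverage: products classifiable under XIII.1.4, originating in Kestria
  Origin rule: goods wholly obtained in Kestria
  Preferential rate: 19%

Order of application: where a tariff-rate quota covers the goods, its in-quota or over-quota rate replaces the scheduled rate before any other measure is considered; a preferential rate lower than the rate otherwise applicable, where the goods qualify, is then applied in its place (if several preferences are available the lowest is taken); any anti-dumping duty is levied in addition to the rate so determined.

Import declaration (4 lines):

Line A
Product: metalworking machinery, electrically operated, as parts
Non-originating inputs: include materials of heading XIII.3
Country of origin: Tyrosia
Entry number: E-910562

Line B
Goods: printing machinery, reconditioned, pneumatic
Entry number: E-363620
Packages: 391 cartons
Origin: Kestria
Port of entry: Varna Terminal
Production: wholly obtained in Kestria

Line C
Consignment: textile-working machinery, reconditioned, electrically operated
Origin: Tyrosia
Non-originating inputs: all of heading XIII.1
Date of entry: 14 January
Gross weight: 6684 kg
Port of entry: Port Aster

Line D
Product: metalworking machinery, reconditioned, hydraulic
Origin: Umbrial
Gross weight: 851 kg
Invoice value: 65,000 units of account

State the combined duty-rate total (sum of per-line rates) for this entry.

86%

Line A: metalworking → XIII.3; electrically operated → XIII.3.3; as parts → XIII.3.3.2. Scheduled 13%. Tyrosia agreement on XIII.3: CTH not met. → 13%.
Line B: printing → XIII.1; pneumatic → XIII.1.2; reconditioned → XIII.1.2.2. Scheduled 29%. Kestria agreement on XIII.1.4: XIII.1.2.2 not covered. → 29%.
Line C: textile-working → XIII.4; electrically operated → XIII.4.2; reconditioned → XIII.4.2.1. Scheduled 10%. Tyrosia agreement on XIII.3: XIII.4.2.1 not covered. → 10%.
Line D: metalworking → XIII.3; hydraulic → XIII.3.2; reconditioned → XIII.3.2.2. Scheduled 34%. No special measure applies. → 34%.
Sum: 13% + 29% + 10% + 34% = 86%.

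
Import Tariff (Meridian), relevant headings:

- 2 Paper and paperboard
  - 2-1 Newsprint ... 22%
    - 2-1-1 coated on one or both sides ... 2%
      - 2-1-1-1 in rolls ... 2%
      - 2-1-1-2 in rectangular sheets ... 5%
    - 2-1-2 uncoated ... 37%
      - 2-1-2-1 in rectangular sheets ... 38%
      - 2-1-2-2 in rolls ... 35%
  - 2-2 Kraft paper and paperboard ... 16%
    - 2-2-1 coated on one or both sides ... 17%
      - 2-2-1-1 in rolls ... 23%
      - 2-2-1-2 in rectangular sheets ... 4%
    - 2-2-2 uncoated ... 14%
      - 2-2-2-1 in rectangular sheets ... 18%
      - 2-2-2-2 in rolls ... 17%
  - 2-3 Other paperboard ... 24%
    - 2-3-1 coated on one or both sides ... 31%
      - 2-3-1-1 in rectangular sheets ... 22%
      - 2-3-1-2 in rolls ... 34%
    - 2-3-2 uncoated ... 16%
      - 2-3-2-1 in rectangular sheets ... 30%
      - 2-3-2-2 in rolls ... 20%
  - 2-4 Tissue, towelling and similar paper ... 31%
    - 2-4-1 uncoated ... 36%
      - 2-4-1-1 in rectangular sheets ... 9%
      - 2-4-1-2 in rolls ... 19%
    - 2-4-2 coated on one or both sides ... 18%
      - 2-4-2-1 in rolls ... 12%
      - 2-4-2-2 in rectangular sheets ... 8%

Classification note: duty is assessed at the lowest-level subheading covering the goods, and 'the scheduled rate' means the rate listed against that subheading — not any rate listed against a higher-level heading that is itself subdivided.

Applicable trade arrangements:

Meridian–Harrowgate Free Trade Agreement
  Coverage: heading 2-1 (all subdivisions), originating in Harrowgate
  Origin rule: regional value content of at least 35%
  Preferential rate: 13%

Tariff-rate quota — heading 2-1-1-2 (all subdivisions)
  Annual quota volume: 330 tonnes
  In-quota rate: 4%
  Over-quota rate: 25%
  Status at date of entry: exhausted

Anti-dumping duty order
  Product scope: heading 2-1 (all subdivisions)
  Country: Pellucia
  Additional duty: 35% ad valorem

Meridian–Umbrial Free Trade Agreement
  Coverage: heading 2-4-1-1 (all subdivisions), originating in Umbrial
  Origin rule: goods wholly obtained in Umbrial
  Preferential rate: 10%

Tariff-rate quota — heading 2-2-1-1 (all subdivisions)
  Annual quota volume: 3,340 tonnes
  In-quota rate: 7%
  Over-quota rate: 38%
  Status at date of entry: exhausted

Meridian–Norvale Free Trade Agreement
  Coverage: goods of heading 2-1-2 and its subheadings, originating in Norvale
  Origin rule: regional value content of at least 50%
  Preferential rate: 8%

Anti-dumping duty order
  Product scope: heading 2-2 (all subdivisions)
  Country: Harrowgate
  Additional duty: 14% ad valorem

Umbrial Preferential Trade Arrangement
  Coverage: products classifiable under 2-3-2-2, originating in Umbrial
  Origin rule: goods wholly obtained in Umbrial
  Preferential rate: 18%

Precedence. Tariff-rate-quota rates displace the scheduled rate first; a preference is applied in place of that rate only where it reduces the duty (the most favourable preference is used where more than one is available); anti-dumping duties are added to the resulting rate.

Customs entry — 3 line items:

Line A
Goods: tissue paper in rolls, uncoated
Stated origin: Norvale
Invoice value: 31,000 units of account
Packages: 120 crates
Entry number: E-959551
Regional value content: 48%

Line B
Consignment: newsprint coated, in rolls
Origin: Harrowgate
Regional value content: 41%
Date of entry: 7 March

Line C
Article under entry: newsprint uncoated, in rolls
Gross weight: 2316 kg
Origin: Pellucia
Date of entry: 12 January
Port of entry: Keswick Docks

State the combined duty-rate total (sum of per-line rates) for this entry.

Line A: tissue paper → 2-4; uncoated → 2-4-1; in rolls → 2-4-1-2. Scheduled 19%. Norvale agreement on 2-1-2: 2-4-1-2 not covered. → 19%.
Line B: newsprint → 2-1; coated → 2-1-1; in rolls → 2-1-1-1. Scheduled 2%. Harrowgate agreement on 2-1: RVC ≥ 35% → 13% available; preference 13% not lower than 2% → no reduction. → 2%.
Line C: newsprint → 2-1; uncoated → 2-1-2; in rolls → 2-1-2-2. Scheduled 35%. anti-dumping (Pellucia, 2-1): +35%; total 35% + 35% = 70%. → 70%.
Sum: 19% + 2% + 70% = 91%.

91%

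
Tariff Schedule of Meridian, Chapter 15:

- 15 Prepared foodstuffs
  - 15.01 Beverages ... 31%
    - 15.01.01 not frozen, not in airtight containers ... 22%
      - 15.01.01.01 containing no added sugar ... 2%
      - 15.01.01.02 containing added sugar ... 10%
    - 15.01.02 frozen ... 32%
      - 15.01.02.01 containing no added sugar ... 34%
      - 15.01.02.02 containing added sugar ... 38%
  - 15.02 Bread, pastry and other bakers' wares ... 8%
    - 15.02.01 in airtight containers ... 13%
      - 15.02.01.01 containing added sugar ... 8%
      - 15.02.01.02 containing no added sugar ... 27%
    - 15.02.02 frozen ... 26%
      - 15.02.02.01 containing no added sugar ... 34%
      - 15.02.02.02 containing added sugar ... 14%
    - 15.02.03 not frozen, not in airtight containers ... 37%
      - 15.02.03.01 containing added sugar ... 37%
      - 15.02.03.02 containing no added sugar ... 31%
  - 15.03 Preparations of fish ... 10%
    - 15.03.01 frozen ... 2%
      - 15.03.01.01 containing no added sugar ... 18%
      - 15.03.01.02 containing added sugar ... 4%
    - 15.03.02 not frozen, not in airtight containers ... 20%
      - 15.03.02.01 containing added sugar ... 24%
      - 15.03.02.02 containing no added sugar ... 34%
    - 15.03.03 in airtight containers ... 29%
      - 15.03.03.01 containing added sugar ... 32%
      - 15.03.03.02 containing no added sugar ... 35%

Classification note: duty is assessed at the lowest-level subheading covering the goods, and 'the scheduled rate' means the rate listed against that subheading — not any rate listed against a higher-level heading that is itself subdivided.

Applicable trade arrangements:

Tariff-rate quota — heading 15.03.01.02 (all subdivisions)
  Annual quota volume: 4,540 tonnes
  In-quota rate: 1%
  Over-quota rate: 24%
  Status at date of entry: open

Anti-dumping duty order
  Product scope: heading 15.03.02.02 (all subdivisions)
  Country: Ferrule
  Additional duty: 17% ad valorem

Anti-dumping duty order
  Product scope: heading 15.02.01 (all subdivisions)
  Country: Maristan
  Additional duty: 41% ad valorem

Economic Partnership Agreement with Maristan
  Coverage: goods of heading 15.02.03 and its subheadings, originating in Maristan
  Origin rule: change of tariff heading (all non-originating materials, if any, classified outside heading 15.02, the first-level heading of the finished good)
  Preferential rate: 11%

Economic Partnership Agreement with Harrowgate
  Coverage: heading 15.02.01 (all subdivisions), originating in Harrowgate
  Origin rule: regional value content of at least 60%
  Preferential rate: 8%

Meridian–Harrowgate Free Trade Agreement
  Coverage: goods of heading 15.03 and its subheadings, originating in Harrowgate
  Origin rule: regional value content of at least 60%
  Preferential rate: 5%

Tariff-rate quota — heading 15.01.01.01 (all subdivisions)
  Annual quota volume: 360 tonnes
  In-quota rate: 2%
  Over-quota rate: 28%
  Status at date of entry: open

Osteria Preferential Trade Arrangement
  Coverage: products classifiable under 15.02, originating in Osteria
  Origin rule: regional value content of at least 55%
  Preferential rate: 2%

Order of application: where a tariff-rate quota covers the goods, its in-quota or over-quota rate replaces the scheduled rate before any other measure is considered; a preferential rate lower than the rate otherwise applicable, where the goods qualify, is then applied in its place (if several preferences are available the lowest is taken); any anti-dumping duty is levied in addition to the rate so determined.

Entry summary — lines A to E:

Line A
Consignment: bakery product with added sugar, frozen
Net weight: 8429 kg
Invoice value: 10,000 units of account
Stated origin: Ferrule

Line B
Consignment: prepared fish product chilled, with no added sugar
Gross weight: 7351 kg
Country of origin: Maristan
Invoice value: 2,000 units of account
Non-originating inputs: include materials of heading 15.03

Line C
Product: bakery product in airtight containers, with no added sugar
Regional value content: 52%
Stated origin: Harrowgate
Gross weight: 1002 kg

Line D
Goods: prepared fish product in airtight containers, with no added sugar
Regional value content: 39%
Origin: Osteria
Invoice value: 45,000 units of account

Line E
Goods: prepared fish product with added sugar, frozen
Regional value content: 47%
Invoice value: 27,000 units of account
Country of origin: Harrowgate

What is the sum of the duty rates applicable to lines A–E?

Line A: bakery product → 15.02; frozen → 15.02.02; with added sugar → 15.02.02.02. Scheduled 14%. No special measure applies. → 14%.
Line B: prepared fish product → 15.03; chilled → 15.03.02; with no added sugar → 15.03.02.02. Scheduled 34%. Maristan agreement on 15.02.03: 15.03.02.02 not covered. → 34%.
Line C: bakery product → 15.02; in airtight containers → 15.02.01; with no added sugar → 15.02.01.02. Scheduled 27%. Harrowgate agreement on 15.02.01: RVC < 60%; Harrowgate agreement on 15.03: 15.02.01.02 not covered. → 27%.
Line D: prepared fish product → 15.03; in airtight containers → 15.03.03; with no added sugar → 15.03.03.02. Scheduled 35%. Osteria agreement on 15.02: 15.03.03.02 not covered. → 35%.
Line E: prepared fish product → 15.03; frozen → 15.03.01; with added sugar → 15.03.01.02. Scheduled 4%. quota on 15.03.01.02 open → in-quota 1%; Harrowgate agreement on 15.02.01: 15.03.01.02 not covered; Harrowgate agreement on 15.03: RVC < 60%. → 1%.
Sum: 14% + 34% + 27% + 35% + 1% = 111%.

111%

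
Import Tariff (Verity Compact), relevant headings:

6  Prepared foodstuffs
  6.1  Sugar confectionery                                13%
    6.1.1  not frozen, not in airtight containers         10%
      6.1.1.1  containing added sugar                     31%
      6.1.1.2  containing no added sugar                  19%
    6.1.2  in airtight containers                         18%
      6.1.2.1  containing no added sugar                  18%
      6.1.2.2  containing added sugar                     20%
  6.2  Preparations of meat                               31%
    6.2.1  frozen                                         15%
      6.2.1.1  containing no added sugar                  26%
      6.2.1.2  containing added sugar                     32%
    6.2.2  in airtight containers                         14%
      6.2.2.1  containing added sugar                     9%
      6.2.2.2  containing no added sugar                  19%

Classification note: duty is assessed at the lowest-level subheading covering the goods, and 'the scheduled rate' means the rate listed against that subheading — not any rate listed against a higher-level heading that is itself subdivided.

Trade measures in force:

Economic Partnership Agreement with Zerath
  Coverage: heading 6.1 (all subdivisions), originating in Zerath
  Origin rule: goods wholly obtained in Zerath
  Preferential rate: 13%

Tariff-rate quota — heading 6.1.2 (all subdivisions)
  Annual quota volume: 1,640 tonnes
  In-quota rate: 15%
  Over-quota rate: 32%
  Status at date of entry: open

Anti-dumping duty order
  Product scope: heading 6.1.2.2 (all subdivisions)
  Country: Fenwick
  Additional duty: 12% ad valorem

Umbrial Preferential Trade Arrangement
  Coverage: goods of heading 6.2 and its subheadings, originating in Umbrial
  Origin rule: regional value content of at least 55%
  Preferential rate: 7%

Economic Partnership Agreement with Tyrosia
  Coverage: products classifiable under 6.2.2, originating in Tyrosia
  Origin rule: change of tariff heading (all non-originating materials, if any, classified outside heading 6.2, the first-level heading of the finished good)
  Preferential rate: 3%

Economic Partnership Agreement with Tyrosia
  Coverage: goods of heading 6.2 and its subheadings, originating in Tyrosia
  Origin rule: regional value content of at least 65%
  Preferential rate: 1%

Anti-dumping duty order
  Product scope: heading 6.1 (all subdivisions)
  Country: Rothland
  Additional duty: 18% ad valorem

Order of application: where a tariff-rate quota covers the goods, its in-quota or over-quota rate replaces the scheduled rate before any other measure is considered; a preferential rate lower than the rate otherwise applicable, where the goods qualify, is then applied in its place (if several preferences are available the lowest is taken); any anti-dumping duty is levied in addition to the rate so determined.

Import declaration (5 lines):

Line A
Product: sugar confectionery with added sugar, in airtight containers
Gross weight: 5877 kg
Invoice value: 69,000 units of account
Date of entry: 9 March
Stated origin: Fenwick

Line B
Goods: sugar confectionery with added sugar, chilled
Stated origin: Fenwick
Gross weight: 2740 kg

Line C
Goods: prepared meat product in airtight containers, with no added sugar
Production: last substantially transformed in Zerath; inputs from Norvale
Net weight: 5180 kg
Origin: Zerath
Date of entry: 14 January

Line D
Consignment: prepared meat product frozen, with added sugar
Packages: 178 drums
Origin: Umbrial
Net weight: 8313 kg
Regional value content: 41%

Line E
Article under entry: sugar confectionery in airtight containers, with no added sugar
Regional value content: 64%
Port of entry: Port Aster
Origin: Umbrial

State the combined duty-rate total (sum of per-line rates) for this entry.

124%

Line A: sugar confectionery → 6.1; in airtight containers → 6.1.2; with added sugar → 6.1.2.2. Scheduled 20%. quota on 6.1.2 open → in-quota 15%; anti-dumping (Fenwick, 6.1.2.2): +12%; total 15% + 12% = 27%. → 27%.
Line B: sugar confectionery → 6.1; chilled → 6.1.1; with added sugar → 6.1.1.1. Scheduled 31%. No special measure applies. → 31%.
Line C: prepared meat product → 6.2; in airtight containers → 6.2.2; with no added sugar → 6.2.2.2. Scheduled 19%. Zerath agreement on 6.1: 6.2.2.2 not covered. → 19%.
Line D: prepared meat product → 6.2; frozen → 6.2.1; with added sugar → 6.2.1.2. Scheduled 32%. Umbrial agreement on 6.2: RVC < 55%. → 32%.
Line E: sugar confectionery → 6.1; in airtight containers → 6.1.2; with no added sugar → 6.1.2.1. Scheduled 18%. quota on 6.1.2 open → in-quota 15%; Umbrial agreement on 6.2: 6.1.2.1 not covered. → 15%.
Sum: 27% + 31% + 19% + 32% + 15% = 124%.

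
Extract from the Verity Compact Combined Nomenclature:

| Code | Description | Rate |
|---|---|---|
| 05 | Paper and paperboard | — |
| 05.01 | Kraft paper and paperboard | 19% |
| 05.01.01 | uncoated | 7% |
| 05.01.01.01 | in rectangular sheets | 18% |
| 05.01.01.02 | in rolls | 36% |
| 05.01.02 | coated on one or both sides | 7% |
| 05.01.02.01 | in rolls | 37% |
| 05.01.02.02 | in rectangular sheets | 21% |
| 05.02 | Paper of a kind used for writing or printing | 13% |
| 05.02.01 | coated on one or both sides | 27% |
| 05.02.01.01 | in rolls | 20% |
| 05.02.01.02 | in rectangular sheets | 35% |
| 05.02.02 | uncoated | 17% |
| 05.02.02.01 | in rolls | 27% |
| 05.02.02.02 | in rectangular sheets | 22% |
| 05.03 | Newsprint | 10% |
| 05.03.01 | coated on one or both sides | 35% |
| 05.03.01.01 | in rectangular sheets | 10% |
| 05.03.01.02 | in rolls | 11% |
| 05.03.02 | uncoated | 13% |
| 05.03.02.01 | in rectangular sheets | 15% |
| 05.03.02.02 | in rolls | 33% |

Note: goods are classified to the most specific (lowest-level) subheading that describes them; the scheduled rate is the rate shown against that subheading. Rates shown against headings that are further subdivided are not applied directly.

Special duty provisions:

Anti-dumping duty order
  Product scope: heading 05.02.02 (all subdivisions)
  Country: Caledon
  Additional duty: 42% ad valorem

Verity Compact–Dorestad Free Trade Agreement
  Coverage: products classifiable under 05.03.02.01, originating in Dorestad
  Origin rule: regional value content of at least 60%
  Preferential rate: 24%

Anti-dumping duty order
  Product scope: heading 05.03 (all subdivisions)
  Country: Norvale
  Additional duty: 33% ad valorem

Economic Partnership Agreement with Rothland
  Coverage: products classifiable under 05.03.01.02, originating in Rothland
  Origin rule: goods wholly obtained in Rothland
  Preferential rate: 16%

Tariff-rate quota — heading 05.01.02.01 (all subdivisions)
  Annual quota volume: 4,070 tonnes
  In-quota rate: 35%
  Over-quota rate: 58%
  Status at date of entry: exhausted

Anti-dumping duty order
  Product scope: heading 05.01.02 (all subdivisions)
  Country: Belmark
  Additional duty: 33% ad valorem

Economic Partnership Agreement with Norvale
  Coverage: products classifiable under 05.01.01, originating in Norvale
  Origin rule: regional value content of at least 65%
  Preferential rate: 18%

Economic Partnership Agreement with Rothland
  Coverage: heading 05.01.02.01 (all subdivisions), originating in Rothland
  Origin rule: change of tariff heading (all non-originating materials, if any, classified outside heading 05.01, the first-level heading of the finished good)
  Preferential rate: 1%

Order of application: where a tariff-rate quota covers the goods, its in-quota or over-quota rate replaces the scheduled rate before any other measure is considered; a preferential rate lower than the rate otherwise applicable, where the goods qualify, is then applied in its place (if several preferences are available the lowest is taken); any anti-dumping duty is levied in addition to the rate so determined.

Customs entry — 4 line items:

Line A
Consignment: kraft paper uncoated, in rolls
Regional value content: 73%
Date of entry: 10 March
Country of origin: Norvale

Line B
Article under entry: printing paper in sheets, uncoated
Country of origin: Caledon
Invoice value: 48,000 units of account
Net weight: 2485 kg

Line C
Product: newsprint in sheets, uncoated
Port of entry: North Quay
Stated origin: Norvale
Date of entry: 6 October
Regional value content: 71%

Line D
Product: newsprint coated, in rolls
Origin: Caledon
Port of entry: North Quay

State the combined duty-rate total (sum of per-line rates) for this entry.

141%

Line A: kraft paper → 05.01; uncoated → 05.01.01; in rolls → 05.01.01.02. Scheduled 36%. Norvale agreement on 05.01.01: RVC ≥ 65% → 18% available; preferential 18%. → 18%.
Line B: printing paper → 05.02; uncoated → 05.02.02; in sheets → 05.02.02.02. Scheduled 22%. anti-dumping (Caledon, 05.02.02): +42%; total 22% + 42% = 64%. → 64%.
Line C: newsprint → 05.03; uncoated → 05.03.02; in sheets → 05.03.02.01. Scheduled 15%. Norvale agreement on 05.01.01: 05.03.02.01 not covered; anti-dumping (Norvale, 05.03): +33%; total 15% + 33% = 48%. → 48%.
Line D: newsprint → 05.03; coated → 05.03.01; in rolls → 05.03.01.02. Scheduled 11%. No special measure applies. → 11%.
Sum: 18% + 64% + 48% + 11% = 141%.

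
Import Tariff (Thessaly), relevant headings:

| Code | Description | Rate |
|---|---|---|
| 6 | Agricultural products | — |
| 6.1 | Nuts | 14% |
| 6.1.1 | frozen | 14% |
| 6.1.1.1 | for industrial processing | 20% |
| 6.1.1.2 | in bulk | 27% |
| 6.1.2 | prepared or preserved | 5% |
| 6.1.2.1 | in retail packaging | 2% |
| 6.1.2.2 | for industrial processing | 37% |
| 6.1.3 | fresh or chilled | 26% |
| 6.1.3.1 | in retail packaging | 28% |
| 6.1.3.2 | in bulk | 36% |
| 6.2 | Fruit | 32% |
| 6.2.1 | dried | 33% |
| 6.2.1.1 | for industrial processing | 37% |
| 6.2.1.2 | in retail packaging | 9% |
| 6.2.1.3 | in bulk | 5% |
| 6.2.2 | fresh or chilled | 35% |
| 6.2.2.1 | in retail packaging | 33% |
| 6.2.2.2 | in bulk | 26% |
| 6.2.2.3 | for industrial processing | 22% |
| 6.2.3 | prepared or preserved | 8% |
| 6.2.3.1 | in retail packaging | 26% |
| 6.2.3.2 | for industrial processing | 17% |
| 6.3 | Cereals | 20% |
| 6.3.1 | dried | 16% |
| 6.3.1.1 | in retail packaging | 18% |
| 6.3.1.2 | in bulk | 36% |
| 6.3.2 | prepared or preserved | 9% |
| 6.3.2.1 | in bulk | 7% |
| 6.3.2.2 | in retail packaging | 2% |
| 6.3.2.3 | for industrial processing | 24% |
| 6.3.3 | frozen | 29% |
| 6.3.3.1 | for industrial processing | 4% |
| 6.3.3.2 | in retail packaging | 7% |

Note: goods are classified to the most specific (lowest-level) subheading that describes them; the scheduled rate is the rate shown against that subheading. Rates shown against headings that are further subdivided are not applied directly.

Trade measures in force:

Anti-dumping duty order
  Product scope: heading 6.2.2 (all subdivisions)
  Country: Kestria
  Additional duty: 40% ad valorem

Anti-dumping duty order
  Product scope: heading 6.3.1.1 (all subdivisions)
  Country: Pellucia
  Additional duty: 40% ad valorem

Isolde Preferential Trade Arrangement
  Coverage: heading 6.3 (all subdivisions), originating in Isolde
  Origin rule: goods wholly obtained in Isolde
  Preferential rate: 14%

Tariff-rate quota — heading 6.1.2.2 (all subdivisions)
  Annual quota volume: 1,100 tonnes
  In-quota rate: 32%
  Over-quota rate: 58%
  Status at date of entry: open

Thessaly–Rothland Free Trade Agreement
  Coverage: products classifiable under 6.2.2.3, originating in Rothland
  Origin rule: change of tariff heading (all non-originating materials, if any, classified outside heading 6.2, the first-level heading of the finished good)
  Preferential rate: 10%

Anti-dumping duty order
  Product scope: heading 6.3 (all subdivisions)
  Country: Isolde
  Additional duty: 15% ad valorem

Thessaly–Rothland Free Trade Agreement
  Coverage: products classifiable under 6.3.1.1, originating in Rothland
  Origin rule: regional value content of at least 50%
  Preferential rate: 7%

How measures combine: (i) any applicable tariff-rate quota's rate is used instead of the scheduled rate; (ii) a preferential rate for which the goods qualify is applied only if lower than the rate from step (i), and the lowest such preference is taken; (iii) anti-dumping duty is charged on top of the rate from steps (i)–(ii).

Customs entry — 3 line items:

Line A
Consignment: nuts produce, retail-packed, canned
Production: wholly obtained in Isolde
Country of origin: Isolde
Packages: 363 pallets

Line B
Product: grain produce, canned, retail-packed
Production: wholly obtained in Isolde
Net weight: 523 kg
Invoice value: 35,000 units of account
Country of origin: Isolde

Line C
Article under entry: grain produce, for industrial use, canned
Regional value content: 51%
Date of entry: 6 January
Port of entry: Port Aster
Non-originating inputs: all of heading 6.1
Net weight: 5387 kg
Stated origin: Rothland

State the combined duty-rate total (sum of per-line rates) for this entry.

43%

Line A: nuts → 6.1; canned → 6.1.2; retail-packed → 6.1.2.1. Scheduled 2%. Isolde agreement on 6.3: 6.1.2.1 not covered. → 2%.
Line B: grain → 6.3; canned → 6.3.2; retail-packed → 6.3.2.2. Scheduled 2%. Isolde agreement on 6.3: wholly obtained → 14% available; preference 14% not lower than 2% → no reduction; anti-dumping (Isolde, 6.3): +15%; total 2% + 15% = 17%. → 17%.
Line C: grain → 6.3; canned → 6.3.2; for industrial use → 6.3.2.3. Scheduled 24%. Rothland agreement on 6.2.2.3: 6.3.2.3 not covered; Rothland agreement on 6.3.1.1: 6.3.2.3 not covered. → 24%.
Sum: 2% + 17% + 24% = 43%.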